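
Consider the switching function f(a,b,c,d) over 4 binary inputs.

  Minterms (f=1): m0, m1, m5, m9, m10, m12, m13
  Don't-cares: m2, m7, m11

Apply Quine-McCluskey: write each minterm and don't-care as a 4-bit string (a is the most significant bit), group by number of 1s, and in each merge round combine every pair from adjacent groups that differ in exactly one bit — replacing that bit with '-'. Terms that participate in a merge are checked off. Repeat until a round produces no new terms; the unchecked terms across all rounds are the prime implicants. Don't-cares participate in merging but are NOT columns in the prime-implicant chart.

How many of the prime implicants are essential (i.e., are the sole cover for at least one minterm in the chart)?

1

size-2^0 implicants → 0000(✓)  0001(✓)  0010(✓)  0101(✓)  0111(✓)  1001(✓)  1010(✓)  1011(✓)  1100(✓)  1101(✓)
size-2^1 implicants → -001(✓)  -010  -101(✓)  0-01(✓)  00-0  000-  01-1  1-01(✓)  10-1  101-  110-
size-2^2 implicants → --01
Unchecked terms (primes): --01, -010, 00-0, 000-, 01-1, 10-1, 101-, 110-
Minterm coverage:
  m0 ⊆ 00-0,000-
  m1 ⊆ --01,000-
  m5 ⊆ --01,01-1
  m9 ⊆ --01,10-1
  m10 ⊆ -010,101-
  m12 ⊆ 110- [E]
  m13 ⊆ --01,110-
E = {110-}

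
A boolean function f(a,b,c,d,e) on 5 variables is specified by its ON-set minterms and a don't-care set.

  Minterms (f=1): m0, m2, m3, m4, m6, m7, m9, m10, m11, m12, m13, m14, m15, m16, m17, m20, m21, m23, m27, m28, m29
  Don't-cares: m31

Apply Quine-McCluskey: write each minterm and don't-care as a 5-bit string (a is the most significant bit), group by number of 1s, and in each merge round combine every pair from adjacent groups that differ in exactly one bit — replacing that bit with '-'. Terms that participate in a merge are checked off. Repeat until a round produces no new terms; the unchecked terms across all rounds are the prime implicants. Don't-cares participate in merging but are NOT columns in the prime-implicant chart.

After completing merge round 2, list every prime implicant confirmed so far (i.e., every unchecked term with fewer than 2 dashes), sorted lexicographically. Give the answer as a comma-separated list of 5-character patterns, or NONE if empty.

NONE

[col 0] 00000*, 00010*, 00011*, 00100*, 00110*, 00111*, 01001*, 01010*, 01011*, 01100*, 01101*, 01110*, 01111*, 10000*, 10001*, 10100*, 10101*, 10111*, 11011*, 11100*, 11101*, 11111*
[col 1] -0000*, -0100*, -0111*, -1011*, -1100*, -1101*, -1111*, 0-010*, 0-011*, 0-100*, 0-110*, 0-111*, 00-00*, 00-10*, 00-11*, 000-0*, 0001-*, 001-0*, 0011-*, 01-01*, 01-10*, 01-11*, 010-1*, 0101-*, 011-0*, 011-1*, 0110-*, 0111-*, 1-100*, 1-101*, 1-111*, 10-00*, 10-01*, 1000-*, 101-1*, 1010-*, 11-11*, 111-1*, 1110-*
[col 2] --100, --111, -0-00, -1-11, -11-1, -110-, 0--10*, 0--11*, 0-01-*, 0-1-0, 0-11-*, 00--0, 00-1-*, 01--1, 01-1-*, 011--, 1-1-1, 1-10-, 10-0-
[col 3] 0--1-
Prime implicants: --100, --111, -0-00, -1-11, -11-1, -110-, 0--1-, 0-1-0, 00--0, 01--1, 011--, 1-1-1, 1-10-, 10-0-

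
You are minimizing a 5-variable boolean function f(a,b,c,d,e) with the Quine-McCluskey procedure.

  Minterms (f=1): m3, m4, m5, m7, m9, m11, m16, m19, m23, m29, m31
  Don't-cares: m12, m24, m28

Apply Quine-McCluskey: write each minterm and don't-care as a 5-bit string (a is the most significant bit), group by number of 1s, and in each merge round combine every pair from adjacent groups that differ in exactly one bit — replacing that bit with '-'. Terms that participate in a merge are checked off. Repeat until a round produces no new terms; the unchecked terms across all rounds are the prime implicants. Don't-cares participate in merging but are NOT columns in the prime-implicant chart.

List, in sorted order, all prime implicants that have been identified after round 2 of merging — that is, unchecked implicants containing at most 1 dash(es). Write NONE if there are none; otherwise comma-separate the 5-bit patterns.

Round 0: 00011✓ 00100✓ 00101✓ 00111✓ 01001✓ 01011✓ 01100✓ 10000✓ 10011✓ 10111✓ 11000✓ 11100✓ 11101✓ 11111✓
Round 1: -0011✓ -0111✓ -1100 0-011 0-100 00-11✓ 001-1 0010- 010-1 1-000 1-111 10-11✓ 11-00 111-1 1110-
Round 2: -0-11
PIs = {-0-11, -1100, 0-011, 0-100, 001-1, 0010-, 010-1, 1-000, 1-111, 11-00, 111-1, 1110-}

-1100, 0-011, 0-100, 001-1, 0010-, 010-1, 1-000, 1-111, 11-00, 111-1, 1110-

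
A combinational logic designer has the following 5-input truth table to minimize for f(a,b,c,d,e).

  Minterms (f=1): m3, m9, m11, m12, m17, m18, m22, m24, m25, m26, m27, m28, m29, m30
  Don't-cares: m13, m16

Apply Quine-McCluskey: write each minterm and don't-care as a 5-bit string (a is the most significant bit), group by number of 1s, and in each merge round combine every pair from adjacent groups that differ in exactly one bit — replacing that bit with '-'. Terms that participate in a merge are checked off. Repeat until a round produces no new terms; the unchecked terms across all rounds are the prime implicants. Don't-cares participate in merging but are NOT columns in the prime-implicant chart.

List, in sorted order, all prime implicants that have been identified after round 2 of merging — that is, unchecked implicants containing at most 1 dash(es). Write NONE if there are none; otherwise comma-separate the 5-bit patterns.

0-011

Round 0: 00011✓ 01001✓ 01011✓ 01100✓ 01101✓ 10000✓ 10001✓ 10010✓ 10110✓ 11000✓ 11001✓ 11010✓ 11011✓ 11100✓ 11101✓ 11110✓
Round 1: -1001✓ -1011✓ -1100✓ -1101✓ 0-011 01-01✓ 010-1✓ 0110-✓ 1-000✓ 1-001✓ 1-010✓ 1-110✓ 10-10✓ 100-0✓ 1000-✓ 11-00✓ 11-01✓ 11-10✓ 110-0✓ 110-1✓ 1100-✓ 1101-✓ 111-0✓ 1110-✓
Round 2: -1-01 -10-1 -110- 1--10 1-0-0 1-00- 11--0 11-0- 110--
PIs = {-1-01, -10-1, -110-, 0-011, 1--10, 1-0-0, 1-00-, 11--0, 11-0-, 110--}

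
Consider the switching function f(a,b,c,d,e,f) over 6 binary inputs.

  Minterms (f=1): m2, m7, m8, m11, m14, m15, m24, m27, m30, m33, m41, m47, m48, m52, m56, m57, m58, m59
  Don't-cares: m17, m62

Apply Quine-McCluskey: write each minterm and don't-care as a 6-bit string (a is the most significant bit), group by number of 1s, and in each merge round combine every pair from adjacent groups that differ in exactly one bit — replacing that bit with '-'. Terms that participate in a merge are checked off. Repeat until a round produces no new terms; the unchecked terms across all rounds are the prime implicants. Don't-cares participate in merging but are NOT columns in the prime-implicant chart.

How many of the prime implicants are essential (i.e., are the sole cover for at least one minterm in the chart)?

6

[col 0] 000010, 000111*, 001000*, 001011*, 001110*, 001111*, 010001, 011000*, 011011*, 011110*, 100001*, 101001*, 101111*, 110000*, 110100*, 111000*, 111001*, 111010*, 111011*, 111110*
[col 1] -01111, -11000, -11011, -11110, 0-1000, 0-1011, 0-1110, 00-111, 001-11, 00111-, 1-1001, 10-001, 11-000, 110-00, 111-10, 1110-0*, 1110-1*, 11100-*, 11101-*
[col 2] 1110--
Prime implicants: -01111, -11000, -11011, -11110, 0-1000, 0-1011, 0-1110, 00-111, 000010, 001-11, 00111-, 010001, 1-1001, 10-001, 11-000, 110-00, 111-10, 1110--
PI chart (minterm → PIs covering it):
  2 | 000010  (sole → essential)
  7 | 00-111  (sole → essential)
  8 | 0-1000  (sole → essential)
  11 | 0-1011,001-11
  14 | 0-1110,00111-
  15 | -01111,00-111,001-11,00111-
  24 | -11000,0-1000
  27 | -11011,0-1011
  30 | -11110,0-1110
  33 | 10-001  (sole → essential)
  41 | 1-1001,10-001
  47 | -01111  (sole → essential)
  48 | 11-000,110-00
  52 | 110-00  (sole → essential)
  56 | -11000,11-000,1110--
  57 | 1-1001,1110--
  58 | 111-10,1110--
  59 | -11011,1110--
Essential prime implicants: -01111, 0-1000, 00-111, 000010, 10-001, 110-00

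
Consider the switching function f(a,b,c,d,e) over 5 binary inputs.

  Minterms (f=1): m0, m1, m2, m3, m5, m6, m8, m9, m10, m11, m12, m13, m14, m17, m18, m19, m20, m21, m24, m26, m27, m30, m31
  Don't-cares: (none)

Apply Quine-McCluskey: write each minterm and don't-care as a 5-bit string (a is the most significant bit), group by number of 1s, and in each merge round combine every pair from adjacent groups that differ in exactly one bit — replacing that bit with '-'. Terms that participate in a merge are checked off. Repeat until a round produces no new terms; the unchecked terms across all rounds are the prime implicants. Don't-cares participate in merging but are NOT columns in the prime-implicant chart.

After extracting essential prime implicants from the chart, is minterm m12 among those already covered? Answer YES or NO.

[col 0] 00000*, 00001*, 00010*, 00011*, 00101*, 00110*, 01000*, 01001*, 01010*, 01011*, 01100*, 01101*, 01110*, 10001*, 10010*, 10011*, 10100*, 10101*, 11000*, 11010*, 11011*, 11110*, 11111*
[col 1] -0001*, -0010*, -0011*, -0101*, -1000*, -1010*, -1011*, -1110*, 0-000*, 0-001*, 0-010*, 0-011*, 0-101*, 0-110*, 00-01*, 00-10*, 000-0*, 000-1*, 0000-*, 0001-*, 01-00*, 01-01*, 01-10*, 010-0*, 010-1*, 0100-*, 0101-*, 011-0*, 0110-*, 1-010*, 1-011*, 10-01*, 100-1*, 1001-*, 1010-, 11-10*, 11-11*, 110-0*, 1101-*, 1111-*
[col 2] --010*, --011*, -0-01, -00-1, -001-*, -1-10, -10-0, -101-*, 0--01, 0--10, 0-0-0*, 0-0-1*, 0-00-*, 0-01-*, 000--*, 01--0, 01-0-, 010--*, 1-01-*, 11-1-
[col 3] --01-, 0-0--
Prime implicants: --01-, -0-01, -00-1, -1-10, -10-0, 0--01, 0--10, 0-0--, 01--0, 01-0-, 1010-, 11-1-
PI chart (minterm → PIs covering it):
  0 | 0-0--  (sole → essential)
  1 | -0-01,-00-1,0--01,0-0--
  2 | --01-,0--10,0-0--
  3 | --01-,-00-1,0-0--
  5 | -0-01,0--01
  6 | 0--10  (sole → essential)
  8 | -10-0,0-0--,01--0,01-0-
  9 | 0--01,0-0--,01-0-
  10 | --01-,-1-10,-10-0,0--10,0-0--,01--0
  11 | --01-,0-0--
  12 | 01--0,01-0-
  13 | 0--01,01-0-
  14 | -1-10,0--10,01--0
  17 | -0-01,-00-1
  18 | --01-  (sole → essential)
  19 | --01-,-00-1
  20 | 1010-  (sole → essential)
  21 | -0-01,1010-
  24 | -10-0  (sole → essential)
  26 | --01-,-1-10,-10-0,11-1-
  27 | --01-,11-1-
  30 | -1-10,11-1-
  31 | 11-1-  (sole → essential)
Essential prime implicants: --01-, -10-0, 0--10, 0-0--, 1010-, 11-1-

NO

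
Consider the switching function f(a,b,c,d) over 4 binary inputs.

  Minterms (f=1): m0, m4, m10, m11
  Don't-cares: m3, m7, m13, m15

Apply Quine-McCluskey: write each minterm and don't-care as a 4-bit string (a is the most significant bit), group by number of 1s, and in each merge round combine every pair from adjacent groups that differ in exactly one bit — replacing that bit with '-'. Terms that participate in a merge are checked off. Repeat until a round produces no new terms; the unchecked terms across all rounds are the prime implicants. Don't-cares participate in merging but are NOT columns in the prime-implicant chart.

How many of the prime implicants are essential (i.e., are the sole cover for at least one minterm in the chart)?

[col 0] 0000*, 0011*, 0100*, 0111*, 1010*, 1011*, 1101*, 1111*
[col 1] -011*, -111*, 0-00, 0-11*, 1-11*, 101-, 11-1
[col 2] --11
Prime implicants: --11, 0-00, 101-, 11-1
PI chart (minterm → PIs covering it):
  0 | 0-00  (sole → essential)
  4 | 0-00  (sole → essential)
  10 | 101-  (sole → essential)
  11 | --11,101-
Essential prime implicants: 0-00, 101-

2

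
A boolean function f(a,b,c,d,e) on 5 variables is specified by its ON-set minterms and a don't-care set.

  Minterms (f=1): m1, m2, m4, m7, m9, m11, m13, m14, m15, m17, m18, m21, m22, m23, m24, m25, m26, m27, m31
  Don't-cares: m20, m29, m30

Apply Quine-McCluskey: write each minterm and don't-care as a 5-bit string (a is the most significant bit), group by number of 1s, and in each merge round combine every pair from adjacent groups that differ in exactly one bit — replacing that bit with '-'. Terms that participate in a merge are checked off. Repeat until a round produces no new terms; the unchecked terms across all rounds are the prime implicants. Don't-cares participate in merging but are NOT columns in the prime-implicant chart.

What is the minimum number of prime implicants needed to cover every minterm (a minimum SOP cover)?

8

Round 0: 00001✓ 00010✓ 00100✓ 00111✓ 01001✓ 01011✓ 01101✓ 01110✓ 01111✓ 10001✓ 10010✓ 10100✓ 10101✓ 10110✓ 10111✓ 11000✓ 11001✓ 11010✓ 11011✓ 11101✓ 11110✓ 11111✓
Round 1: -0001✓ -0010 -0100 -0111✓ -1001✓ -1011✓ -1101✓ -1110✓ -1111✓ 0-001✓ 0-111✓ 01-01✓ 01-11✓ 010-1✓ 011-1✓ 0111-✓ 1-001✓ 1-010✓ 1-101✓ 1-110✓ 1-111✓ 10-01✓ 10-10✓ 101-0✓ 101-1✓ 1010-✓ 1011-✓ 11-01✓ 11-10✓ 11-11✓ 110-0✓ 110-1✓ 1100-✓ 1101-✓ 111-1✓ 1111-✓
Round 2: --001 --111 -1-01✓ -1-11✓ -10-1✓ -11-1✓ -111- 01--1✓ 1--01 1--10 1-1-1 1-11- 101-- 11--1✓ 11-1- 110--
Round 3: -1--1
PIs = {--001, --111, -0010, -0100, -1--1, -111-, 1--01, 1--10, 1-1-1, 1-11-, 101--, 11-1-, 110--}
Coverage chart:
  m1: --001 ←essential
  m2: -0010 ←essential
  m4: -0100 ←essential
  m7: --111 ←essential
  m9: --001,-1--1
  m11: -1--1 ←essential
  m13: -1--1 ←essential
  m14: -111- ←essential
  m15: --111,-1--1,-111-
  m17: --001,1--01
  m18: -0010,1--10
  m21: 1--01,1-1-1,101--
  m22: 1--10,1-11-,101--
  m23: --111,1-1-1,1-11-,101--
  m24: 110-- ←essential
  m25: --001,-1--1,1--01,110--
  m26: 1--10,11-1-,110--
  m27: -1--1,11-1-,110--
  m31: --111,-1--1,-111-,1-1-1,1-11-,11-1-
Essential: --001, --111, -0010, -0100, -1--1, -111-, 110--
Petrick residual → 101--
Min cover (8 terms): c'd'e + cde + b'c'de' + b'cd'e' + be + bcd + ab'c + abc'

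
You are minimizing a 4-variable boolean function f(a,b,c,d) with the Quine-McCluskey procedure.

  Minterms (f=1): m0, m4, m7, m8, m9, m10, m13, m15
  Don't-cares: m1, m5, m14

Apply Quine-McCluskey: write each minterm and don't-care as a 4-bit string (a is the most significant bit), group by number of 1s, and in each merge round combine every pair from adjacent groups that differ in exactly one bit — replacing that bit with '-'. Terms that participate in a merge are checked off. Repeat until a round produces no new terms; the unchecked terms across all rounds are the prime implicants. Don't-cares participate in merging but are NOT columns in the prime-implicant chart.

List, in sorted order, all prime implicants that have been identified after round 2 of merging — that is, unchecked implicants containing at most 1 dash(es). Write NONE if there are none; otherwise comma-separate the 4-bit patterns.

size-2^0 implicants → 0000(✓)  0001(✓)  0100(✓)  0101(✓)  0111(✓)  1000(✓)  1001(✓)  1010(✓)  1101(✓)  1110(✓)  1111(✓)
size-2^1 implicants → -000(✓)  -001(✓)  -101(✓)  -111(✓)  0-00(✓)  0-01(✓)  000-(✓)  01-1(✓)  010-(✓)  1-01(✓)  1-10  10-0  100-(✓)  11-1(✓)  111-
size-2^2 implicants → --01  -00-  -1-1  0-0-
Unchecked terms (primes): --01, -00-, -1-1, 0-0-, 1-10, 10-0, 111-

1-10, 10-0, 111-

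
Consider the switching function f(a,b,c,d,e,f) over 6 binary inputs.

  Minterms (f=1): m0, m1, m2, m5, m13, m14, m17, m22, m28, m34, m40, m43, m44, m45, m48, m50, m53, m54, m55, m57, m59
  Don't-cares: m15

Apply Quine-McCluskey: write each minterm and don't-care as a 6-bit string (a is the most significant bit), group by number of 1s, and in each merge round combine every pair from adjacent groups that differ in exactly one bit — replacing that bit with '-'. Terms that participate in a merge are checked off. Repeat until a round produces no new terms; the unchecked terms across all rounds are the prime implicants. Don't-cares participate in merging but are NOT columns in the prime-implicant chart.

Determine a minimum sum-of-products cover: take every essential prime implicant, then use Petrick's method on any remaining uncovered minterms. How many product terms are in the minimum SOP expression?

[col 0] 000000*, 000001*, 000010*, 000101*, 001101*, 001110*, 001111*, 010001*, 010110*, 011100, 100010*, 101000*, 101011*, 101100*, 101101*, 110000*, 110010*, 110101*, 110110*, 110111*, 111001*, 111011*
[col 1] -00010, -01101, -10110, 0-0001, 00-101, 000-01, 0000-0, 00000-, 0011-1, 00111-, 1-0010, 1-1011, 101-00, 10110-, 110-10, 1100-0, 1101-1, 11011-, 1110-1
Prime implicants: -00010, -01101, -10110, 0-0001, 00-101, 000-01, 0000-0, 00000-, 0011-1, 00111-, 011100, 1-0010, 1-1011, 101-00, 10110-, 110-10, 1100-0, 1101-1, 11011-, 1110-1
PI chart (minterm → PIs covering it):
  0 | 0000-0,00000-
  1 | 0-0001,000-01,00000-
  2 | -00010,0000-0
  5 | 00-101,000-01
  13 | -01101,00-101,0011-1
  14 | 00111-  (sole → essential)
  17 | 0-0001  (sole → essential)
  22 | -10110  (sole → essential)
  28 | 011100  (sole → essential)
  34 | -00010,1-0010
  40 | 101-00  (sole → essential)
  43 | 1-1011  (sole → essential)
  44 | 101-00,10110-
  45 | -01101,10110-
  48 | 1100-0  (sole → essential)
  50 | 1-0010,110-10,1100-0
  53 | 1101-1  (sole → essential)
  54 | -10110,110-10,11011-
  55 | 1101-1,11011-
  57 | 1110-1  (sole → essential)
  59 | 1-1011,1110-1
Essential prime implicants: -10110, 0-0001, 00111-, 011100, 1-1011, 101-00, 1100-0, 1101-1, 1110-1
Petrick residual → -00010, -01101, 00-101, 0000-0
Minimum SOP uses 13 PIs: b'c'd'ef' + b'cde'f + bc'def' + a'c'd'e'f + a'b'de'f + a'b'c'd'f' + a'b'cde + a'bcde'f' + acd'ef + ab'ce'f' + abc'd'f' + abc'df + abcd'f

13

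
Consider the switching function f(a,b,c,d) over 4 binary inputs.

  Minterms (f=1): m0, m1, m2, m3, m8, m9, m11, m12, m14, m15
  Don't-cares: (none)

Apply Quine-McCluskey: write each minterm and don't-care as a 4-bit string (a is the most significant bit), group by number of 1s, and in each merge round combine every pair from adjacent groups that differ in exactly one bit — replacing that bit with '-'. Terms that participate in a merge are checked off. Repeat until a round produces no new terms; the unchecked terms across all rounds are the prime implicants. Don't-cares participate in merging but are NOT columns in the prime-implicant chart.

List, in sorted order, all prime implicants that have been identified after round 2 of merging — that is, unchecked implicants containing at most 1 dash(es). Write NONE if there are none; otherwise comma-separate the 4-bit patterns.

Round 0: 0000✓ 0001✓ 0010✓ 0011✓ 1000✓ 1001✓ 1011✓ 1100✓ 1110✓ 1111✓
Round 1: -000✓ -001✓ -011✓ 00-0✓ 00-1✓ 000-✓ 001-✓ 1-00 1-11 10-1✓ 100-✓ 11-0 111-
Round 2: -0-1 -00- 00--
PIs = {-0-1, -00-, 00--, 1-00, 1-11, 11-0, 111-}

1-00, 1-11, 11-0, 111-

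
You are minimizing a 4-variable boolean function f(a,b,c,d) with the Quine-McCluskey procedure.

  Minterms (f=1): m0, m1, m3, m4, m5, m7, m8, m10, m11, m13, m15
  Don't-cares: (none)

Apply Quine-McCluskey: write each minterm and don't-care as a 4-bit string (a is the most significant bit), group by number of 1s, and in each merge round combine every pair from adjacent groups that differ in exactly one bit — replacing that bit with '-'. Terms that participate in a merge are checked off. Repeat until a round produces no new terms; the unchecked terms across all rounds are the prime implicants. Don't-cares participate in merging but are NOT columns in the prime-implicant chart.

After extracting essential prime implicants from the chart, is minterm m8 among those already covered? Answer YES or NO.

size-2^0 implicants → 0000(✓)  0001(✓)  0011(✓)  0100(✓)  0101(✓)  0111(✓)  1000(✓)  1010(✓)  1011(✓)  1101(✓)  1111(✓)
size-2^1 implicants → -000  -011(✓)  -101(✓)  -111(✓)  0-00(✓)  0-01(✓)  0-11(✓)  00-1(✓)  000-(✓)  01-1(✓)  010-(✓)  1-11(✓)  10-0  101-  11-1(✓)
size-2^2 implicants → --11  -1-1  0--1  0-0-
Unchecked terms (primes): --11, -000, -1-1, 0--1, 0-0-, 10-0, 101-
Minterm coverage:
  m0 ⊆ -000,0-0-
  m1 ⊆ 0--1,0-0-
  m3 ⊆ --11,0--1
  m4 ⊆ 0-0- [E]
  m5 ⊆ -1-1,0--1,0-0-
  m7 ⊆ --11,-1-1,0--1
  m8 ⊆ -000,10-0
  m10 ⊆ 10-0,101-
  m11 ⊆ --11,101-
  m13 ⊆ -1-1 [E]
  m15 ⊆ --11,-1-1
E = {-1-1, 0-0-}

NO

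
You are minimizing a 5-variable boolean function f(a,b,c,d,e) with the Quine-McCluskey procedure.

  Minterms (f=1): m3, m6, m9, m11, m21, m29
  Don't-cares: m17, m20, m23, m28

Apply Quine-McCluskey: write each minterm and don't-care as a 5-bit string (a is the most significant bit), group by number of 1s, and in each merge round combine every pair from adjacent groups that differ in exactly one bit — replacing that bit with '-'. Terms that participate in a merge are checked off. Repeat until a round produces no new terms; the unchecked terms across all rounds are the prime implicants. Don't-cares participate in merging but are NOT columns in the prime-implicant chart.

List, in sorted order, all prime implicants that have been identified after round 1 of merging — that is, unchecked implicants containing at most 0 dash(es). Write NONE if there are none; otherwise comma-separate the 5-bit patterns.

00110

size-2^0 implicants → 00011(✓)  00110  01001(✓)  01011(✓)  10001(✓)  10100(✓)  10101(✓)  10111(✓)  11100(✓)  11101(✓)
size-2^1 implicants → 0-011  010-1  1-100(✓)  1-101(✓)  10-01  101-1  1010-(✓)  1110-(✓)
size-2^2 implicants → 1-10-
Unchecked terms (primes): 0-011, 00110, 010-1, 1-10-, 10-01, 101-1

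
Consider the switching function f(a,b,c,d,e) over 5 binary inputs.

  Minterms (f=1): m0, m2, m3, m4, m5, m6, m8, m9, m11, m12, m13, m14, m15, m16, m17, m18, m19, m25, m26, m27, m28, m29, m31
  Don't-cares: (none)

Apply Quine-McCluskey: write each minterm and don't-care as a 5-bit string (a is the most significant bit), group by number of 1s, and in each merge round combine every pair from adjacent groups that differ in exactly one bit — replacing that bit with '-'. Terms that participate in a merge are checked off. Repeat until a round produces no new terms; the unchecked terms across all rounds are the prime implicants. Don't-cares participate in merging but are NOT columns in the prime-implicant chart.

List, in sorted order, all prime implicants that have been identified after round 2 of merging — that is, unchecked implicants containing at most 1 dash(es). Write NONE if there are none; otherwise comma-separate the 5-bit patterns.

Round 0: 00000✓ 00010✓ 00011✓ 00100✓ 00101✓ 00110✓ 01000✓ 01001✓ 01011✓ 01100✓ 01101✓ 01110✓ 01111✓ 10000✓ 10001✓ 10010✓ 10011✓ 11001✓ 11010✓ 11011✓ 11100✓ 11101✓ 11111✓
Round 1: -0000✓ -0010✓ -0011✓ -1001✓ -1011✓ -1100✓ -1101✓ -1111✓ 0-000✓ 0-011✓ 0-100✓ 0-101✓ 0-110✓ 00-00✓ 00-10✓ 000-0✓ 0001-✓ 001-0✓ 0010-✓ 01-00✓ 01-01✓ 01-11✓ 010-1✓ 0100-✓ 011-0✓ 011-1✓ 0110-✓ 0111-✓ 1-001✓ 1-010✓ 1-011✓ 100-0✓ 100-1✓ 1000-✓ 1001-✓ 11-01✓ 11-11✓ 110-1✓ 1101-✓ 111-1✓ 1110-✓
Round 2: --011 -00-0 -001- -1-01✓ -1-11✓ -10-1✓ -11-1✓ -110- 0--00 0-1-0 0-10- 00--0 01--1✓ 01-0- 011-- 1-0-1 1-01- 100-- 11--1✓
Round 3: -1--1
PIs = {--011, -00-0, -001-, -1--1, -110-, 0--00, 0-1-0, 0-10-, 00--0, 01-0-, 011--, 1-0-1, 1-01-, 100--}

NONE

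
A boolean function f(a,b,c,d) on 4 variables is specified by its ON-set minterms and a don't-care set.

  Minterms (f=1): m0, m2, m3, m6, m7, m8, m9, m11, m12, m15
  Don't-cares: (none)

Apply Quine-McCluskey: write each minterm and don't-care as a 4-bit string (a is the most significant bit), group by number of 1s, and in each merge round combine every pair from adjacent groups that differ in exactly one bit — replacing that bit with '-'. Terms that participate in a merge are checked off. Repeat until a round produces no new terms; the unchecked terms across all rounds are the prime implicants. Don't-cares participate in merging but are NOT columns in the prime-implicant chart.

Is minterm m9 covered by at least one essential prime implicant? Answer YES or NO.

[col 0] 0000*, 0010*, 0011*, 0110*, 0111*, 1000*, 1001*, 1011*, 1100*, 1111*
[col 1] -000, -011*, -111*, 0-10*, 0-11*, 00-0, 001-*, 011-*, 1-00, 1-11*, 10-1, 100-
[col 2] --11, 0-1-
Prime implicants: --11, -000, 0-1-, 00-0, 1-00, 10-1, 100-
PI chart (minterm → PIs covering it):
  0 | -000,00-0
  2 | 0-1-,00-0
  3 | --11,0-1-
  6 | 0-1-  (sole → essential)
  7 | --11,0-1-
  8 | -000,1-00,100-
  9 | 10-1,100-
  11 | --11,10-1
  12 | 1-00  (sole → essential)
  15 | --11  (sole → essential)
Essential prime implicants: --11, 0-1-, 1-00

NO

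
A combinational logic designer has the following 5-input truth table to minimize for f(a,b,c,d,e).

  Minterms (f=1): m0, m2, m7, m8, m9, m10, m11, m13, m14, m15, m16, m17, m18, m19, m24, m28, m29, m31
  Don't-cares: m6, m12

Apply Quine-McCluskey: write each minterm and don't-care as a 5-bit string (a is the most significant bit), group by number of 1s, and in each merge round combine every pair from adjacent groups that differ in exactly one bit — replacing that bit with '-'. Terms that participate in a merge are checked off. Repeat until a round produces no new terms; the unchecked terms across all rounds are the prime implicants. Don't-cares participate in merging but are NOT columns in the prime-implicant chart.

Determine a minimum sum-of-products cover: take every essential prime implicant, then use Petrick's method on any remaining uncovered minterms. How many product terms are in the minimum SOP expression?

6

size-2^0 implicants → 00000(✓)  00010(✓)  00110(✓)  00111(✓)  01000(✓)  01001(✓)  01010(✓)  01011(✓)  01100(✓)  01101(✓)  01110(✓)  01111(✓)  10000(✓)  10001(✓)  10010(✓)  10011(✓)  11000(✓)  11100(✓)  11101(✓)  11111(✓)
size-2^1 implicants → -0000(✓)  -0010(✓)  -1000(✓)  -1100(✓)  -1101(✓)  -1111(✓)  0-000(✓)  0-010(✓)  0-110(✓)  0-111(✓)  00-10(✓)  000-0(✓)  0011-(✓)  01-00(✓)  01-01(✓)  01-10(✓)  01-11(✓)  010-0(✓)  010-1(✓)  0100-(✓)  0101-(✓)  011-0(✓)  011-1(✓)  0110-(✓)  0111-(✓)  1-000(✓)  100-0(✓)  100-1(✓)  1000-(✓)  1001-(✓)  11-00(✓)  111-1(✓)  1110-(✓)
size-2^2 implicants → --000  -00-0  -1-00  -11-1  -110-  0--10  0-0-0  0-11-  01--0(✓)  01--1(✓)  01-0-(✓)  01-1-(✓)  010--(✓)  011--(✓)  100--
size-2^3 implicants → 01---
Unchecked terms (primes): --000, -00-0, -1-00, -11-1, -110-, 0--10, 0-0-0, 0-11-, 01---, 100--
Minterm coverage:
  m0 ⊆ --000,-00-0,0-0-0
  m2 ⊆ -00-0,0--10,0-0-0
  m7 ⊆ 0-11- [E]
  m8 ⊆ --000,-1-00,0-0-0,01---
  m9 ⊆ 01--- [E]
  m10 ⊆ 0--10,0-0-0,01---
  m11 ⊆ 01--- [E]
  m13 ⊆ -11-1,-110-,01---
  m14 ⊆ 0--10,0-11-,01---
  m15 ⊆ -11-1,0-11-,01---
  m16 ⊆ --000,-00-0,100--
  m17 ⊆ 100-- [E]
  m18 ⊆ -00-0,100--
  m19 ⊆ 100-- [E]
  m24 ⊆ --000,-1-00
  m28 ⊆ -1-00,-110-
  m29 ⊆ -11-1,-110-
  m31 ⊆ -11-1 [E]
E = {-11-1, 0-11-, 01---, 100--}
Petrick residual → -00-0, -1-00
Cover = b'c'e' + bd'e' + bce + a'cd + a'b + ab'c'  |cover|=6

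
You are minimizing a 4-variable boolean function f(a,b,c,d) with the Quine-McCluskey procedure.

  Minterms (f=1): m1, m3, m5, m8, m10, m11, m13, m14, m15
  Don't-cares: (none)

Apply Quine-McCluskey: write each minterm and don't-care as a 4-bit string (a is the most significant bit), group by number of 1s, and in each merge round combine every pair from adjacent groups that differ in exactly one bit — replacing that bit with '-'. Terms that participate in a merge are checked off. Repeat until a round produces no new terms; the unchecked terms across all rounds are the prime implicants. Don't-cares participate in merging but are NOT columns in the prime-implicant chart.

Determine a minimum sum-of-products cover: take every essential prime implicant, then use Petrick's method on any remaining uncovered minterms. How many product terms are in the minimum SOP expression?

[col 0] 0001*, 0011*, 0101*, 1000*, 1010*, 1011*, 1101*, 1110*, 1111*
[col 1] -011, -101, 0-01, 00-1, 1-10*, 1-11*, 10-0, 101-*, 11-1, 111-*
[col 2] 1-1-
Prime implicants: -011, -101, 0-01, 00-1, 1-1-, 10-0, 11-1
PI chart (minterm → PIs covering it):
  1 | 0-01,00-1
  3 | -011,00-1
  5 | -101,0-01
  8 | 10-0  (sole → essential)
  10 | 1-1-,10-0
  11 | -011,1-1-
  13 | -101,11-1
  14 | 1-1-  (sole → essential)
  15 | 1-1-,11-1
Essential prime implicants: 1-1-, 10-0
Petrick residual → -101, 00-1
Minimum SOP uses 4 PIs: bc'd + a'b'd + ac + ab'd'

4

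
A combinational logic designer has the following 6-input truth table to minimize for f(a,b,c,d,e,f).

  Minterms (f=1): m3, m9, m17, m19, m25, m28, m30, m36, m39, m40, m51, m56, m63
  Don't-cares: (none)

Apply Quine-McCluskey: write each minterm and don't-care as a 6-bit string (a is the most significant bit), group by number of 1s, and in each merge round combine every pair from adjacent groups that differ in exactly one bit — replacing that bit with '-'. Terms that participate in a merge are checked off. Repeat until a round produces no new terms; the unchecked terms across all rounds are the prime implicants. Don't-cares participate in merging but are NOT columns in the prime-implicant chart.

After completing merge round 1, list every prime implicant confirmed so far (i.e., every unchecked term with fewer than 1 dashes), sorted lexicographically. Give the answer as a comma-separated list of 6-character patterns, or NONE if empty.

100100, 100111, 111111

[col 0] 000011*, 001001*, 010001*, 010011*, 011001*, 011100*, 011110*, 100100, 100111, 101000*, 110011*, 111000*, 111111
[col 1] -10011, 0-0011, 0-1001, 01-001, 0100-1, 0111-0, 1-1000
Prime implicants: -10011, 0-0011, 0-1001, 01-001, 0100-1, 0111-0, 1-1000, 100100, 100111, 111111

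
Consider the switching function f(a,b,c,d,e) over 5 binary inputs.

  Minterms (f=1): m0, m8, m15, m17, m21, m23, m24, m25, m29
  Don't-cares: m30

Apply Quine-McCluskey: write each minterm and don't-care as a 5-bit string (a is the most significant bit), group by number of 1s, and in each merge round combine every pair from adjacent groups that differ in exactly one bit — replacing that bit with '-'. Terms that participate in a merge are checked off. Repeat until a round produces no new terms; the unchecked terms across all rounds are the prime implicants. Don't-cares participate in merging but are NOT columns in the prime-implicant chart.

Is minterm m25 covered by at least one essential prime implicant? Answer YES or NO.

Round 0: 00000✓ 01000✓ 01111 10001✓ 10101✓ 10111✓ 11000✓ 11001✓ 11101✓ 11110
Round 1: -1000 0-000 1-001✓ 1-101✓ 10-01✓ 101-1 11-01✓ 1100-
Round 2: 1--01
PIs = {-1000, 0-000, 01111, 1--01, 101-1, 1100-, 11110}
Coverage chart:
  m0: 0-000 ←essential
  m8: -1000,0-000
  m15: 01111 ←essential
  m17: 1--01 ←essential
  m21: 1--01,101-1
  m23: 101-1 ←essential
  m24: -1000,1100-
  m25: 1--01,1100-
  m29: 1--01 ←essential
Essential: 0-000, 01111, 1--01, 101-1

YES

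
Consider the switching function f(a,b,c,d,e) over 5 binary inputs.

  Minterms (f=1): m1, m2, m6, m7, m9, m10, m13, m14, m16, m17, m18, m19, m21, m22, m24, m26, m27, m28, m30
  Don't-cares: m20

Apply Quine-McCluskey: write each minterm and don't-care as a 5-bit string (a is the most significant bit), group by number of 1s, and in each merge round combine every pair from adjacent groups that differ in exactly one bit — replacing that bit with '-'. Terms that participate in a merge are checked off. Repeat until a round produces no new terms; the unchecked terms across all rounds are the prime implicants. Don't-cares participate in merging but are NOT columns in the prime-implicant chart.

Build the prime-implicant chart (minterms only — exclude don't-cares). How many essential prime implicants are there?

Round 0: 00001✓ 00010✓ 00110✓ 00111✓ 01001✓ 01010✓ 01101✓ 01110✓ 10000✓ 10001✓ 10010✓ 10011✓ 10100✓ 10101✓ 10110✓ 11000✓ 11010✓ 11011✓ 11100✓ 11110✓
Round 1: -0001 -0010✓ -0110✓ -1010✓ -1110✓ 0-001 0-010✓ 0-110✓ 00-10✓ 0011- 01-01 01-10✓ 1-000✓ 1-010✓ 1-011✓ 1-100✓ 1-110✓ 10-00✓ 10-01✓ 10-10✓ 100-0✓ 100-1✓ 1000-✓ 1001-✓ 101-0✓ 1010-✓ 11-00✓ 11-10✓ 110-0✓ 1101-✓ 111-0✓
Round 2: --010✓ --110✓ -0-10✓ -1-10✓ 0--10✓ 1--00✓ 1--10✓ 1-0-0✓ 1-01- 1-1-0✓ 10--0✓ 10-0- 100-- 11--0✓
Round 3: ---10 1---0
PIs = {---10, -0001, 0-001, 0011-, 01-01, 1---0, 1-01-, 10-0-, 100--}
Coverage chart:
  m1: -0001,0-001
  m2: ---10 ←essential
  m6: ---10,0011-
  m7: 0011- ←essential
  m9: 0-001,01-01
  m10: ---10 ←essential
  m13: 01-01 ←essential
  m14: ---10 ←essential
  m16: 1---0,10-0-,100--
  m17: -0001,10-0-,100--
  m18: ---10,1---0,1-01-,100--
  m19: 1-01-,100--
  m21: 10-0- ←essential
  m22: ---10,1---0
  m24: 1---0 ←essential
  m26: ---10,1---0,1-01-
  m27: 1-01- ←essential
  m28: 1---0 ←essential
  m30: ---10,1---0
Essential: ---10, 0011-, 01-01, 1---0, 1-01-, 10-0-

6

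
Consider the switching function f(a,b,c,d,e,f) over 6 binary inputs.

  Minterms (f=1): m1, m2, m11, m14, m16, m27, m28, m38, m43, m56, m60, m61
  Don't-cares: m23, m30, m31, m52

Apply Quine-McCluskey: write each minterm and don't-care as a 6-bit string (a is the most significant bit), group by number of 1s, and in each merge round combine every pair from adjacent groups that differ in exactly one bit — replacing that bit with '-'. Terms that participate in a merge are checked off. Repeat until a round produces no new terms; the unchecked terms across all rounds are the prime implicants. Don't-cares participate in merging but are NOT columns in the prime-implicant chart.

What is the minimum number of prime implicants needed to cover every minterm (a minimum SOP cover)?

10

Round 0: 000001 000010 001011✓ 001110✓ 010000 010111✓ 011011✓ 011100✓ 011110✓ 011111✓ 100110 101011✓ 110100✓ 111000✓ 111100✓ 111101✓
Round 1: -01011 -11100 0-1011 0-1110 01-111 011-11 0111-0 01111- 11-100 111-00 11110-
PIs = {-01011, -11100, 0-1011, 0-1110, 000001, 000010, 01-111, 010000, 011-11, 0111-0, 01111-, 100110, 11-100, 111-00, 11110-}
Coverage chart:
  m1: 000001 ←essential
  m2: 000010 ←essential
  m11: -01011,0-1011
  m14: 0-1110 ←essential
  m16: 010000 ←essential
  m27: 0-1011,011-11
  m28: -11100,0111-0
  m38: 100110 ←essential
  m43: -01011 ←essential
  m56: 111-00 ←essential
  m60: -11100,11-100,111-00,11110-
  m61: 11110- ←essential
Essential: -01011, 0-1110, 000001, 000010, 010000, 100110, 111-00, 11110-
Petrick residual → -11100, 0-1011
Min cover (10 terms): b'cd'ef + bcde'f' + a'cd'ef + a'cdef' + a'b'c'd'e'f + a'b'c'd'ef' + a'bc'd'e'f' + ab'c'def' + abce'f' + abcde'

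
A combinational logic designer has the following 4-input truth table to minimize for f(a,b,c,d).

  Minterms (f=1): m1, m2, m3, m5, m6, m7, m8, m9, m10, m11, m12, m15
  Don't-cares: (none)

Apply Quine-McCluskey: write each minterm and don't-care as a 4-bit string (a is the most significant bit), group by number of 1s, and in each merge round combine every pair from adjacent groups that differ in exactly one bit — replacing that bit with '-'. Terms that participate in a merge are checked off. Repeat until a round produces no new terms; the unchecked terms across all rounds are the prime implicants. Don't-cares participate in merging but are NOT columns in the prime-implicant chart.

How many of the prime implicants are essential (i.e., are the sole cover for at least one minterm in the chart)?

4

[col 0] 0001*, 0010*, 0011*, 0101*, 0110*, 0111*, 1000*, 1001*, 1010*, 1011*, 1100*, 1111*
[col 1] -001*, -010*, -011*, -111*, 0-01*, 0-10*, 0-11*, 00-1*, 001-*, 01-1*, 011-*, 1-00, 1-11*, 10-0*, 10-1*, 100-*, 101-*
[col 2] --11, -0-1, -01-, 0--1, 0-1-, 10--
Prime implicants: --11, -0-1, -01-, 0--1, 0-1-, 1-00, 10--
PI chart (minterm → PIs covering it):
  1 | -0-1,0--1
  2 | -01-,0-1-
  3 | --11,-0-1,-01-,0--1,0-1-
  5 | 0--1  (sole → essential)
  6 | 0-1-  (sole → essential)
  7 | --11,0--1,0-1-
  8 | 1-00,10--
  9 | -0-1,10--
  10 | -01-,10--
  11 | --11,-0-1,-01-,10--
  12 | 1-00  (sole → essential)
  15 | --11  (sole → essential)
Essential prime implicants: --11, 0--1, 0-1-, 1-00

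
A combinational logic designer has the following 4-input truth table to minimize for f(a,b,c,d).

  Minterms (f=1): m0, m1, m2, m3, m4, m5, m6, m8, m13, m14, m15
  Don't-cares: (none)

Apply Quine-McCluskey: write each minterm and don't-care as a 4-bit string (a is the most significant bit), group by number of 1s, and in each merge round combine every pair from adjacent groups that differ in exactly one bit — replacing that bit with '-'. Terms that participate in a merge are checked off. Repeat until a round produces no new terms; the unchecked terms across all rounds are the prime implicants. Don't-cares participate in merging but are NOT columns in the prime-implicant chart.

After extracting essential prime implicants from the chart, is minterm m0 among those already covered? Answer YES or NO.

YES

[col 0] 0000*, 0001*, 0010*, 0011*, 0100*, 0101*, 0110*, 1000*, 1101*, 1110*, 1111*
[col 1] -000, -101, -110, 0-00*, 0-01*, 0-10*, 00-0*, 00-1*, 000-*, 001-*, 01-0*, 010-*, 11-1, 111-
[col 2] 0--0, 0-0-, 00--
Prime implicants: -000, -101, -110, 0--0, 0-0-, 00--, 11-1, 111-
PI chart (minterm → PIs covering it):
  0 | -000,0--0,0-0-,00--
  1 | 0-0-,00--
  2 | 0--0,00--
  3 | 00--  (sole → essential)
  4 | 0--0,0-0-
  5 | -101,0-0-
  6 | -110,0--0
  8 | -000  (sole → essential)
  13 | -101,11-1
  14 | -110,111-
  15 | 11-1,111-
Essential prime implicants: -000, 00--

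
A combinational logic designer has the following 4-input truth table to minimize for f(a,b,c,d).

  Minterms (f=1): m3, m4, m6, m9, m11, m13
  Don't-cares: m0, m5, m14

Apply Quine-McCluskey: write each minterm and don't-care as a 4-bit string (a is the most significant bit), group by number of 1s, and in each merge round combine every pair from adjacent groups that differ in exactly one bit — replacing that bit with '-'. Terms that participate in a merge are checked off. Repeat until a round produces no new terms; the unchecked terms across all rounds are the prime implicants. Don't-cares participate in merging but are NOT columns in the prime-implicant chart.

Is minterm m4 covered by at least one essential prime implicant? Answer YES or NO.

NO

size-2^0 implicants → 0000(✓)  0011(✓)  0100(✓)  0101(✓)  0110(✓)  1001(✓)  1011(✓)  1101(✓)  1110(✓)
size-2^1 implicants → -011  -101  -110  0-00  01-0  010-  1-01  10-1
Unchecked terms (primes): -011, -101, -110, 0-00, 01-0, 010-, 1-01, 10-1
Minterm coverage:
  m3 ⊆ -011 [E]
  m4 ⊆ 0-00,01-0,010-
  m6 ⊆ -110,01-0
  m9 ⊆ 1-01,10-1
  m11 ⊆ -011,10-1
  m13 ⊆ -101,1-01
E = {-011}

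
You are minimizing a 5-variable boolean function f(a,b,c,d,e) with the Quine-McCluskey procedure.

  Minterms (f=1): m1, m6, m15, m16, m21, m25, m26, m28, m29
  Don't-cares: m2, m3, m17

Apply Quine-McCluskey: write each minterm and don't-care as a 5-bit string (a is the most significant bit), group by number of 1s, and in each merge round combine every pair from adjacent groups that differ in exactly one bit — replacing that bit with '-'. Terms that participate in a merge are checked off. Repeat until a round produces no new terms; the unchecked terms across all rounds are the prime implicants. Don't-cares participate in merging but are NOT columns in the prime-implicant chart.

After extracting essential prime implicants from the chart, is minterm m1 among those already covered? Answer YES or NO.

Round 0: 00001✓ 00010✓ 00011✓ 00110✓ 01111 10000✓ 10001✓ 10101✓ 11001✓ 11010 11100✓ 11101✓
Round 1: -0001 00-10 000-1 0001- 1-001✓ 1-101✓ 10-01✓ 1000- 11-01✓ 1110-
Round 2: 1--01
PIs = {-0001, 00-10, 000-1, 0001-, 01111, 1--01, 1000-, 11010, 1110-}
Coverage chart:
  m1: -0001,000-1
  m6: 00-10 ←essential
  m15: 01111 ←essential
  m16: 1000- ←essential
  m21: 1--01 ←essential
  m25: 1--01 ←essential
  m26: 11010 ←essential
  m28: 1110- ←essential
  m29: 1--01,1110-
Essential: 00-10, 01111, 1--01, 1000-, 11010, 1110-

NO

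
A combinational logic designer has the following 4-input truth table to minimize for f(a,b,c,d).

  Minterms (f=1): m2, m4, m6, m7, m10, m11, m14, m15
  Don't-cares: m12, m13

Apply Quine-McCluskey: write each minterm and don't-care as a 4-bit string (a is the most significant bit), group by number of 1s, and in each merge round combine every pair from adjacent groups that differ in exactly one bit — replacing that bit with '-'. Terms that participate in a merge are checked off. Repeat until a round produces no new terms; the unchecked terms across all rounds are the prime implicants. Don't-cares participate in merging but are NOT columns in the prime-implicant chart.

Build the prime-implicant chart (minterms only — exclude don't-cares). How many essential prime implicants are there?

size-2^0 implicants → 0010(✓)  0100(✓)  0110(✓)  0111(✓)  1010(✓)  1011(✓)  1100(✓)  1101(✓)  1110(✓)  1111(✓)
size-2^1 implicants → -010(✓)  -100(✓)  -110(✓)  -111(✓)  0-10(✓)  01-0(✓)  011-(✓)  1-10(✓)  1-11(✓)  101-(✓)  11-0(✓)  11-1(✓)  110-(✓)  111-(✓)
size-2^2 implicants → --10  -1-0  -11-  1-1-  11--
Unchecked terms (primes): --10, -1-0, -11-, 1-1-, 11--
Minterm coverage:
  m2 ⊆ --10 [E]
  m4 ⊆ -1-0 [E]
  m6 ⊆ --10,-1-0,-11-
  m7 ⊆ -11- [E]
  m10 ⊆ --10,1-1-
  m11 ⊆ 1-1- [E]
  m14 ⊆ --10,-1-0,-11-,1-1-,11--
  m15 ⊆ -11-,1-1-,11--
E = {--10, -1-0, -11-, 1-1-}

4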